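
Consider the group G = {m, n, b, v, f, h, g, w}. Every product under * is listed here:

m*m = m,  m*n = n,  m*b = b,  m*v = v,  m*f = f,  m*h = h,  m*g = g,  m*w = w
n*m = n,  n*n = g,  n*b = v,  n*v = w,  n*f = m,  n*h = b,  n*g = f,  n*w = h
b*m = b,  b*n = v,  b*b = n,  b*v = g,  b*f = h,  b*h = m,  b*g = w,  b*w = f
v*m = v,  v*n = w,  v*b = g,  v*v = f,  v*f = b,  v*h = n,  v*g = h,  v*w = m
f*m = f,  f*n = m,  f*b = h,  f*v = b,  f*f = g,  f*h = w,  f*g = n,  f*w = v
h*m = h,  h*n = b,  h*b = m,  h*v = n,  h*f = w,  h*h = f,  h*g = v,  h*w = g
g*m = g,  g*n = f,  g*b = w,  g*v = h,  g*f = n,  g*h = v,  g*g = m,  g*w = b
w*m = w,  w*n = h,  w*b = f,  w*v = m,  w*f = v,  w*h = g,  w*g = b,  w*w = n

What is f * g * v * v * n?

f * g = n
n * v = w
w * v = m
m * n = n
(Structurally, G here is isomorphic to the cyclic group Z_8.)

n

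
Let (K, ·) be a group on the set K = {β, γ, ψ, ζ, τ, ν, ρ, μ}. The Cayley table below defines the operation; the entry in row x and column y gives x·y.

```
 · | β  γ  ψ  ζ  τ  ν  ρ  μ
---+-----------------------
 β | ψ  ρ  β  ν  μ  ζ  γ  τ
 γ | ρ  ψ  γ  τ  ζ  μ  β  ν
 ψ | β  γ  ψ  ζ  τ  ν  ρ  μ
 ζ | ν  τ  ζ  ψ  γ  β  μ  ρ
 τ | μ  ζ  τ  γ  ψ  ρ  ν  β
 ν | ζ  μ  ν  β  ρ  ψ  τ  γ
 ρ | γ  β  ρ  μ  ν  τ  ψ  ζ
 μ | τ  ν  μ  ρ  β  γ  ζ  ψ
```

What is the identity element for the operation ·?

The identity e satisfies e·x = x for all x, so its row in the table reproduces the column headers.
Row ψ reads: β, γ, ψ, ζ, τ, ν, ρ, μ — exactly the header order. So ψ is the identity.
(Structurally, K here is isomorphic to the elementary abelian group (Z_2)^3.)

ψ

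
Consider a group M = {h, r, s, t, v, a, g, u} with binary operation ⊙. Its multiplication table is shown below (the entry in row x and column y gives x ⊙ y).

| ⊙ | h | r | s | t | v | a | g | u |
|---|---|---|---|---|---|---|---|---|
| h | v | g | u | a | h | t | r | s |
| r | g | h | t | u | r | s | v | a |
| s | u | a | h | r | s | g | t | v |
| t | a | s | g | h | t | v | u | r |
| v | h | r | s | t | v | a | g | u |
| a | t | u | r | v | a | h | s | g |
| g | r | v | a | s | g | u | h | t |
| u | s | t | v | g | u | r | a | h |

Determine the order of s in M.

The identity element is v (its row matches the header).
s^1 = s
s^2 = s ⊙ s = h
s^3 = h ⊙ s = u
s^4 = u ⊙ s = v
The first power of s equal to the identity is s^4, so ord(s) = 4.

4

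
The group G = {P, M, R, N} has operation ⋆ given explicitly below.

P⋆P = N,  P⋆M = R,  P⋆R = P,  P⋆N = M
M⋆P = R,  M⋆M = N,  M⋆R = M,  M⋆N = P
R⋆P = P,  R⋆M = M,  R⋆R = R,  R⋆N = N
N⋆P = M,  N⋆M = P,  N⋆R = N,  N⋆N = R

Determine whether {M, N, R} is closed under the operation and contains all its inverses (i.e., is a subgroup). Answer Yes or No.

M ⋆ N = P, which is not in {M, N, R}.
The subset is not closed under ⋆, so it is not a subgroup.
(Structurally, G here is isomorphic to the cyclic group Z_4.)

No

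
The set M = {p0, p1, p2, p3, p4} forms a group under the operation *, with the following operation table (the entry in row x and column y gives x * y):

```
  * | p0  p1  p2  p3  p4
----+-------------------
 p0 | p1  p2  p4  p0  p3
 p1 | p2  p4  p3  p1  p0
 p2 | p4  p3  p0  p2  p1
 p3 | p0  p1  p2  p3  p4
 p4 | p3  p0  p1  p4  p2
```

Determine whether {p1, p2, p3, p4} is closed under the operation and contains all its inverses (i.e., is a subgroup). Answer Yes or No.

No

p1 * p4 = p0, which is not in {p1, p2, p3, p4}.
The subset is not closed under *, so it is not a subgroup.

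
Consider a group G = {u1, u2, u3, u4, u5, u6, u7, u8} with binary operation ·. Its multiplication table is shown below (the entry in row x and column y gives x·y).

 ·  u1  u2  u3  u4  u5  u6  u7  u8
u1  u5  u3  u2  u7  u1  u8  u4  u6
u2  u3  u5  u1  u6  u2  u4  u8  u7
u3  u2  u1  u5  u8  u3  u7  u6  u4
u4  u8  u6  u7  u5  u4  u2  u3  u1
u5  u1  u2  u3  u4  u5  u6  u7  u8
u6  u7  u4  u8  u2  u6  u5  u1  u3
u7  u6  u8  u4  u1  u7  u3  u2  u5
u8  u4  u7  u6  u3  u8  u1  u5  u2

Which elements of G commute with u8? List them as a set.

{u2, u5, u7, u8}

Compare row u8 with column u8 entry by entry.
u7·u8 = u5 = u8·u7, so u7 commutes with u8.
u1·u8 = u6 but u8·u1 = u4, so u1 does not.
Collecting the elements that commute with u8: C(u8) = {u2, u5, u7, u8}.
(Structurally, G here is isomorphic to the dihedral group D_4.)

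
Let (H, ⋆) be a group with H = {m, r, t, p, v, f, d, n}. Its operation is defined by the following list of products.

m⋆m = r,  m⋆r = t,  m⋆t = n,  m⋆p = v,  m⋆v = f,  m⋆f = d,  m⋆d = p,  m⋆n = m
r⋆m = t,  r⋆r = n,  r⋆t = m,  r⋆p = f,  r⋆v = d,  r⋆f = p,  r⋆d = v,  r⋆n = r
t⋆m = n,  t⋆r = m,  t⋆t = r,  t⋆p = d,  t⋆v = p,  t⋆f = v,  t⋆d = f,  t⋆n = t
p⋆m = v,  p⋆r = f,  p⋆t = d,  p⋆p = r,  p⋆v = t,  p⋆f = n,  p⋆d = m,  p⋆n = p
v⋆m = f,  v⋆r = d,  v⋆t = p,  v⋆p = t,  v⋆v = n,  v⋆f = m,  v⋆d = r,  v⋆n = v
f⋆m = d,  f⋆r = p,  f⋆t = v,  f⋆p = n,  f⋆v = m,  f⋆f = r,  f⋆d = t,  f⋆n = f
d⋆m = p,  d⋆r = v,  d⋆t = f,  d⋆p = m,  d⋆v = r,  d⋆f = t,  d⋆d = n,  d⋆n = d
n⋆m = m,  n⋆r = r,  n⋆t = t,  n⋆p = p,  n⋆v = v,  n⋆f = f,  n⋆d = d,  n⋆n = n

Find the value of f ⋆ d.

t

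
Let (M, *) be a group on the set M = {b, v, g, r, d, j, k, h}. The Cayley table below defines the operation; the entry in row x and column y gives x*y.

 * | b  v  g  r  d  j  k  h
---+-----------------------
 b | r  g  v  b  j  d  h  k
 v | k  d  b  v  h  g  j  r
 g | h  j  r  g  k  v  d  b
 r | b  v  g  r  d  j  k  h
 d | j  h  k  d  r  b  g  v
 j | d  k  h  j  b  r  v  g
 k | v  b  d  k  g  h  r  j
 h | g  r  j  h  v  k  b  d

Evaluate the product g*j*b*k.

r

g*j = v
v*b = k
k*k = r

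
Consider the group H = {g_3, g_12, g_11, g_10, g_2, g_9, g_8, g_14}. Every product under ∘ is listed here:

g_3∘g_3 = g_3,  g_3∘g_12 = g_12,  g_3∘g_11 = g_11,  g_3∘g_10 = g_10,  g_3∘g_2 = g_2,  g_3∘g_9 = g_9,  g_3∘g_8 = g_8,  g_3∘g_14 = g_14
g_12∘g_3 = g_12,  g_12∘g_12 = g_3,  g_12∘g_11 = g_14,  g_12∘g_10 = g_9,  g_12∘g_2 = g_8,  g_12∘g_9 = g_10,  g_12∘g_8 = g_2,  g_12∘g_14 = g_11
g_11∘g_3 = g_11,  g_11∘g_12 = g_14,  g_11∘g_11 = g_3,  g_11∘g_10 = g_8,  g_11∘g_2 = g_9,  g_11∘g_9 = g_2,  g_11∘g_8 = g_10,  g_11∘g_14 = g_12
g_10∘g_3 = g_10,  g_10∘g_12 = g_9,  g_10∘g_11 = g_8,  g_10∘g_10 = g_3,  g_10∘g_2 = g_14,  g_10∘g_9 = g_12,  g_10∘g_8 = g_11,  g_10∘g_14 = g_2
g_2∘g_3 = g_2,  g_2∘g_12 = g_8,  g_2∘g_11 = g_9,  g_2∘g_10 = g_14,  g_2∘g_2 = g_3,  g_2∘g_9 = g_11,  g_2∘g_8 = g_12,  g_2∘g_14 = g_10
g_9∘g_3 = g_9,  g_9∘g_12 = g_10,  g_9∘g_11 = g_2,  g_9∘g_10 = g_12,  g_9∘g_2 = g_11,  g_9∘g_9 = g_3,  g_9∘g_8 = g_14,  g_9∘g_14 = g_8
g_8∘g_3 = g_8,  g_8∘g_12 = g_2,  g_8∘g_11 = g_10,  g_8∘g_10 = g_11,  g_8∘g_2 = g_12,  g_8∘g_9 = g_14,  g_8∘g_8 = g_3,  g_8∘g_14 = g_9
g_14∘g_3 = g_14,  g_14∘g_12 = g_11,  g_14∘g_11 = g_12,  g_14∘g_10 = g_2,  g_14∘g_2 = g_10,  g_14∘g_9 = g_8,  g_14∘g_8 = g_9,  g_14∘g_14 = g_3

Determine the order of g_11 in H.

2

The identity element is g_3 (its row matches the header).
g_11^1 = g_11
g_11^2 = g_11 ∘ g_11 = g_3
The first power of g_11 equal to the identity is g_11^2, so ord(g_11) = 2.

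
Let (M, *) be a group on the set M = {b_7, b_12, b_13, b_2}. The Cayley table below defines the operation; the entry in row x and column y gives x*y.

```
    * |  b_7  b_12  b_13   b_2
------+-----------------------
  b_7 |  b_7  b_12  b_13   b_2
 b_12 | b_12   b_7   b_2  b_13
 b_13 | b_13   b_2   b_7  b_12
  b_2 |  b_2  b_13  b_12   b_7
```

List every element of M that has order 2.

Identity is b_7. Compute the order of each non-identity element by repeated multiplication:
  b_12: b_12 → b_7  (order 2)
  b_13: b_13 → b_7  (order 2)
  b_2: b_2 → b_7  (order 2)
Elements of order 2: {b_12, b_13, b_2}.
(Structurally, M here is isomorphic to the Klein four-group V_4.)

{b_12, b_13, b_2}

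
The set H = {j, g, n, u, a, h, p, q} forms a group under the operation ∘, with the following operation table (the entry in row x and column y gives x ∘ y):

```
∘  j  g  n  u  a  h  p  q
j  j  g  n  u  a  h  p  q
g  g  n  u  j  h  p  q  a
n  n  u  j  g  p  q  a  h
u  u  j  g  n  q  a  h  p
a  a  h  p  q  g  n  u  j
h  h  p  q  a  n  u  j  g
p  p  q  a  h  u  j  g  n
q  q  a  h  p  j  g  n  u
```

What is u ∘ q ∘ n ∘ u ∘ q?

u ∘ q = p
p ∘ n = a
a ∘ u = q
q ∘ q = u

u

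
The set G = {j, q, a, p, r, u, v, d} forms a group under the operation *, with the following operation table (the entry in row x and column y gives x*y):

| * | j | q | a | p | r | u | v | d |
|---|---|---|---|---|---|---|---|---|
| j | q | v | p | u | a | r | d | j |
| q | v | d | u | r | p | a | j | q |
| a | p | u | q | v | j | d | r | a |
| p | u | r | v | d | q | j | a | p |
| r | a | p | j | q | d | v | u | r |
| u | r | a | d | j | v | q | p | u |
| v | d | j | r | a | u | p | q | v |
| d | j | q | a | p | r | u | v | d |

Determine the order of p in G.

2

The identity element is d (its row matches the header).
p^1 = p
p^2 = p*p = d
The first power of p equal to the identity is p^2, so ord(p) = 2.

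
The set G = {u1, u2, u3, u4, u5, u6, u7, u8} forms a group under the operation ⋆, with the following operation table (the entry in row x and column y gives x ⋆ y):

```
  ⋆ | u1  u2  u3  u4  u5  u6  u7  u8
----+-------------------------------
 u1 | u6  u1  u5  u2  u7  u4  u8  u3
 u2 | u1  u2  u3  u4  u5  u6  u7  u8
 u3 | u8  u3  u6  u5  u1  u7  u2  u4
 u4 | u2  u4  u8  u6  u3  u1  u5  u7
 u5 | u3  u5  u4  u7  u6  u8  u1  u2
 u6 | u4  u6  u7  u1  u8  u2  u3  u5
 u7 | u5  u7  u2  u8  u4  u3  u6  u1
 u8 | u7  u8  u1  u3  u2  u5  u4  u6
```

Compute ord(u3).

The identity element is u2 (its row matches the header).
u3^1 = u3
u3^2 = u3 ⋆ u3 = u6
u3^3 = u6 ⋆ u3 = u7
u3^4 = u7 ⋆ u3 = u2
The first power of u3 equal to the identity is u3^4, so ord(u3) = 4.

4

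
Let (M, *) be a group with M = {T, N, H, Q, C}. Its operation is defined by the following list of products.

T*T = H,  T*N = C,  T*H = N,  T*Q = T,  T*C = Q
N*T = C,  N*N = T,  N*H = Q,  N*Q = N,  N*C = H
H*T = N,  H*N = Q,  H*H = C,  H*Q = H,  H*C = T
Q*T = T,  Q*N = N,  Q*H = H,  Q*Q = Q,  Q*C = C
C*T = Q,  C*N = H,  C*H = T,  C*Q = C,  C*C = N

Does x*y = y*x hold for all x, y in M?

Check whether the table is symmetric across its main diagonal.
Every entry (row x, col y) equals the entry (row y, col x), so M is abelian.

Yes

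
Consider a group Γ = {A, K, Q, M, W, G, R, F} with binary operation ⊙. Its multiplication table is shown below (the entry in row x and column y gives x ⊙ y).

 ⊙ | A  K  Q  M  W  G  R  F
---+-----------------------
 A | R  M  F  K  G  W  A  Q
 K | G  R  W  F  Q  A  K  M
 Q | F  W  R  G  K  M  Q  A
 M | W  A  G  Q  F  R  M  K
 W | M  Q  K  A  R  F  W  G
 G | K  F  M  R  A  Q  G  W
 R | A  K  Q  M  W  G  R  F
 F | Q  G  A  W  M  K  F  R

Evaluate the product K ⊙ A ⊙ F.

K ⊙ A = G
G ⊙ F = W
(Structurally, Γ here is isomorphic to the dihedral group D_4.)

W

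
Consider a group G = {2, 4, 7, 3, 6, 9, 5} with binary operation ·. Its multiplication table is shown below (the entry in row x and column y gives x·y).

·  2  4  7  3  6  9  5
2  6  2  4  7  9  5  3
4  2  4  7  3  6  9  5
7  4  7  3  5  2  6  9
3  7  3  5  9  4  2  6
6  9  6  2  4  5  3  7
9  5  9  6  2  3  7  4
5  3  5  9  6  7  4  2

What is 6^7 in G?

4

6^1 = 6
6^2 = 6·6 = 5
6^3 = 5·6 = 7
6^4 = 7·6 = 2
6^5 = 2·6 = 9
6^6 = 9·6 = 3
6^7 = 3·6 = 4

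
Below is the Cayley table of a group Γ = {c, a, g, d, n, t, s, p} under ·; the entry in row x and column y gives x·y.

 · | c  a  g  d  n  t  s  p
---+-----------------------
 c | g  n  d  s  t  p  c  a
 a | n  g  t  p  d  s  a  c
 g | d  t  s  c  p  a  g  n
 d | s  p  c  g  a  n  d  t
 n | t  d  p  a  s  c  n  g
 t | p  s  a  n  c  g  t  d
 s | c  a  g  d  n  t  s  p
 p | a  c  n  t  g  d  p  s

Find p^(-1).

First locate the identity: row s matches the header, so s is the identity.
Scan row p for s: p·p = s. Hence p^(-1) = p.

p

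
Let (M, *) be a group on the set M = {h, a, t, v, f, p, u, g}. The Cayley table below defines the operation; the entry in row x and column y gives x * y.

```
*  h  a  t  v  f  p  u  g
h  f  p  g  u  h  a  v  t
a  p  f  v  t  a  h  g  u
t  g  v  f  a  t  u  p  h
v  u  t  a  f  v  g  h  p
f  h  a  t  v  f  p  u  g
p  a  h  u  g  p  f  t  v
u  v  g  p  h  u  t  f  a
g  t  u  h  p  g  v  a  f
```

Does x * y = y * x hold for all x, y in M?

Check whether the table is symmetric across its main diagonal.
Every entry (row x, col y) equals the entry (row y, col x), so M is abelian.

Yes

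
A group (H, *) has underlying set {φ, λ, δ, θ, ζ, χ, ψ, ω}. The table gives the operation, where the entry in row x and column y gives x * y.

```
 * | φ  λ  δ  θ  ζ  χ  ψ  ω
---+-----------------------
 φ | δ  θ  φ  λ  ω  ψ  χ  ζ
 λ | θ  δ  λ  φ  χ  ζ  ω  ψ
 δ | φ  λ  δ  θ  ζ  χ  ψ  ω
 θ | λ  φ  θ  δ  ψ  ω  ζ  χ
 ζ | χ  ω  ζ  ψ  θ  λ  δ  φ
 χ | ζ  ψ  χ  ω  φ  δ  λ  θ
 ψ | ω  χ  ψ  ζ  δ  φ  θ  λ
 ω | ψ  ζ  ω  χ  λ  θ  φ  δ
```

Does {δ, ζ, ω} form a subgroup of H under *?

No

ζ * ζ = θ, which is not in {δ, ζ, ω}.
The subset is not closed under *, so it is not a subgroup.
(Structurally, H here is isomorphic to the dihedral group D_4.)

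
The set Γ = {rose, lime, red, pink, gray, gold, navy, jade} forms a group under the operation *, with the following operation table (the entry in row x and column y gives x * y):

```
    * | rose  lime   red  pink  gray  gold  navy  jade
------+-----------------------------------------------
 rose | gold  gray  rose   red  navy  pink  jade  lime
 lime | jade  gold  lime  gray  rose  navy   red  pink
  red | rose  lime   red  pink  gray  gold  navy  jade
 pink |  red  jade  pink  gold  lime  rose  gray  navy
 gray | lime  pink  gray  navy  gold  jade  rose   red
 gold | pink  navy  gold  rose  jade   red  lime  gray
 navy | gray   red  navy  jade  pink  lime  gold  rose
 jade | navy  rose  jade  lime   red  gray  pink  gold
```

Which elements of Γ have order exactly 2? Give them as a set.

Identity is red. Compute the order of each non-identity element by repeated multiplication:
  rose: rose → gold → pink → red  (order 4)
  lime: lime → gold → navy → red  (order 4)
  pink: pink → gold → rose → red  (order 4)
  gray: gray → gold → jade → red  (order 4)
  gold: gold → red  (order 2)
  navy: navy → gold → lime → red  (order 4)
  jade: jade → gold → gray → red  (order 4)
Elements of order 2: {gold}.

{gold}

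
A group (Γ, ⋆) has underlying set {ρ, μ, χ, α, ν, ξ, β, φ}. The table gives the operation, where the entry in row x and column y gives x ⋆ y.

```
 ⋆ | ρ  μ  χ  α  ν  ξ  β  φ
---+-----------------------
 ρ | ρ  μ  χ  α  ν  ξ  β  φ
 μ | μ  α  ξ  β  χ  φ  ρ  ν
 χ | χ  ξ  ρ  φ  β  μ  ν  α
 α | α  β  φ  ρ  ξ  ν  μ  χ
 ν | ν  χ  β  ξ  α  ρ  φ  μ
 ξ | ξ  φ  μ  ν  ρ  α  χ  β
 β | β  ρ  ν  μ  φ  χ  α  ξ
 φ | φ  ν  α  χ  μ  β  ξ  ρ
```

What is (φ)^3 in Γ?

φ

φ^1 = φ
φ^2 = φ ⋆ φ = ρ
φ^3 = ρ ⋆ φ = φ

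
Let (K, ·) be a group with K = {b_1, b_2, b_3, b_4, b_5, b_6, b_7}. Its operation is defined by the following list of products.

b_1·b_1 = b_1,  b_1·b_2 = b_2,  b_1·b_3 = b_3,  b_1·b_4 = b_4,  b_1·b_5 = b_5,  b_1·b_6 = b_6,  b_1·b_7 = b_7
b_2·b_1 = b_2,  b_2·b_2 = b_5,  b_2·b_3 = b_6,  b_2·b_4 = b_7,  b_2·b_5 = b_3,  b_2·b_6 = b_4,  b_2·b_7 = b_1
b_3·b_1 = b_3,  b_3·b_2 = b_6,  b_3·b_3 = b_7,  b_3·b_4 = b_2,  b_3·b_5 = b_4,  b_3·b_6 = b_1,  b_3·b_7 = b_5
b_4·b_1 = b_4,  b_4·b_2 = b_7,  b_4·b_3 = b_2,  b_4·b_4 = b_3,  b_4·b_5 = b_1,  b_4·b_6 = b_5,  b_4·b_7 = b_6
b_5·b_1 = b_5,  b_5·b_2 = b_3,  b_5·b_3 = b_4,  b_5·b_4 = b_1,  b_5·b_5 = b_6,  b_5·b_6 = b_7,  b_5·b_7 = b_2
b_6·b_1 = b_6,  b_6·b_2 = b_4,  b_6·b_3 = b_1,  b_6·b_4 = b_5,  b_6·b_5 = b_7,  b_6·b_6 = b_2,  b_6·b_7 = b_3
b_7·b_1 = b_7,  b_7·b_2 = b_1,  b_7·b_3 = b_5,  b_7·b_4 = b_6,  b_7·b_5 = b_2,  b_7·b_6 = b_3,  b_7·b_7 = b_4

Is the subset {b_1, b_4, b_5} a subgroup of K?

No

b_5·b_5 = b_6, which is not in {b_1, b_4, b_5}.
The subset is not closed under ·, so it is not a subgroup.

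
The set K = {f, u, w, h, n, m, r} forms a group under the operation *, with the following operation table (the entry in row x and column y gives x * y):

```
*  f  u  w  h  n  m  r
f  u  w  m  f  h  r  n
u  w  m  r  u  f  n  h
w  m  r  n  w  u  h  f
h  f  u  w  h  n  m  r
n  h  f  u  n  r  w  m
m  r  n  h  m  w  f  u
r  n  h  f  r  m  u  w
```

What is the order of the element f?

7

The identity element is h (its row matches the header).
f^1 = f
f^2 = f * f = u
f^3 = u * f = w
f^4 = w * f = m
f^5 = m * f = r
f^6 = r * f = n
f^7 = n * f = h
The first power of f equal to the identity is f^7, so ord(f) = 7.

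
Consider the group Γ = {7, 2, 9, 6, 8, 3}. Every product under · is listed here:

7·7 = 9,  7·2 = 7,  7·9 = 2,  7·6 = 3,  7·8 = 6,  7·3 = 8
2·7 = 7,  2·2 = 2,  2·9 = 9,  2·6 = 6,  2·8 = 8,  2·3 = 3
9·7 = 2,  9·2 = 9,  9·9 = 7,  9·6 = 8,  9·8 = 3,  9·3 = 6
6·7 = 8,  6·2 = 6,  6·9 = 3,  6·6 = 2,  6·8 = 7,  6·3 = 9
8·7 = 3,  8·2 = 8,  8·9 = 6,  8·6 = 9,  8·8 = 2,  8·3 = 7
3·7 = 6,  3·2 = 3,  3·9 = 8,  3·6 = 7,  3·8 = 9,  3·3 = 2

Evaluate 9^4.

9^1 = 9
9^2 = 9·9 = 7
9^3 = 7·9 = 2
9^4 = 2·9 = 9

9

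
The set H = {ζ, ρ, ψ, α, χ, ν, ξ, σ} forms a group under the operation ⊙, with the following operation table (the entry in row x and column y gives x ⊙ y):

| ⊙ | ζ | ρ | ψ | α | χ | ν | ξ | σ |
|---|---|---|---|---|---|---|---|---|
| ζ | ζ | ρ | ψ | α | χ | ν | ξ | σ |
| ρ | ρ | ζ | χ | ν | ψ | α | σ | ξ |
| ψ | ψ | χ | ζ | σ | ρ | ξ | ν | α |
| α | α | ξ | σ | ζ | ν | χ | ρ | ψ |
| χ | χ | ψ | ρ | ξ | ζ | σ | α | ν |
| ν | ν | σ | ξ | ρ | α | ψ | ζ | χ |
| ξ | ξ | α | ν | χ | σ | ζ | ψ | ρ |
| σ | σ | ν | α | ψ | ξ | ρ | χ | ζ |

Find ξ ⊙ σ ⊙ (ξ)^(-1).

α

The identity is ζ. In row ξ, the entry ζ sits in column ν, so ξ^(-1) = ν.
ξ ⊙ σ = ρ
ρ ⊙ ν = α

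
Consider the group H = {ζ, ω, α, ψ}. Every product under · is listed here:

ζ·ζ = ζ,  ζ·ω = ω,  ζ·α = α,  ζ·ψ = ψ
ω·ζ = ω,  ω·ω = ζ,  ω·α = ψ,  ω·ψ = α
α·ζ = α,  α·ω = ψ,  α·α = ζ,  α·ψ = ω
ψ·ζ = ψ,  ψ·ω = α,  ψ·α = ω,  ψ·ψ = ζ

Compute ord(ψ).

The identity element is ζ (its row matches the header).
ψ^1 = ψ
ψ^2 = ψ·ψ = ζ
The first power of ψ equal to the identity is ψ^2, so ord(ψ) = 2.
(Structurally, H here is isomorphic to the Klein four-group V_4.)

2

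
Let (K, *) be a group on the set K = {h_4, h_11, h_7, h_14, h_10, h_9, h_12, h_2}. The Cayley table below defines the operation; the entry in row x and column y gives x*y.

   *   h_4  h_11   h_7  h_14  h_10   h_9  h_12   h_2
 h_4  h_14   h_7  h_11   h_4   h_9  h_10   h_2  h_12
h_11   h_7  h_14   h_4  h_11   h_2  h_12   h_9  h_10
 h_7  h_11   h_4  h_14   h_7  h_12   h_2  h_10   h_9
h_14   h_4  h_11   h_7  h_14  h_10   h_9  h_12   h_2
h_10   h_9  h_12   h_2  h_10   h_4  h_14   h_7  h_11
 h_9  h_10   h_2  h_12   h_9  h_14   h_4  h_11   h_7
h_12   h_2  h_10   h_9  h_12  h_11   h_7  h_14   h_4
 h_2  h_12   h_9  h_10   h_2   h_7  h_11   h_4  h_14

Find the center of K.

An element z is central iff its row equals its column in the table.
For h_12: h_12*h_10 = h_11 ≠ h_7 = h_10*h_12, so h_12 ∉ Z.
Checking each element this way leaves Z(K) = {h_14, h_4}.

{h_14, h_4}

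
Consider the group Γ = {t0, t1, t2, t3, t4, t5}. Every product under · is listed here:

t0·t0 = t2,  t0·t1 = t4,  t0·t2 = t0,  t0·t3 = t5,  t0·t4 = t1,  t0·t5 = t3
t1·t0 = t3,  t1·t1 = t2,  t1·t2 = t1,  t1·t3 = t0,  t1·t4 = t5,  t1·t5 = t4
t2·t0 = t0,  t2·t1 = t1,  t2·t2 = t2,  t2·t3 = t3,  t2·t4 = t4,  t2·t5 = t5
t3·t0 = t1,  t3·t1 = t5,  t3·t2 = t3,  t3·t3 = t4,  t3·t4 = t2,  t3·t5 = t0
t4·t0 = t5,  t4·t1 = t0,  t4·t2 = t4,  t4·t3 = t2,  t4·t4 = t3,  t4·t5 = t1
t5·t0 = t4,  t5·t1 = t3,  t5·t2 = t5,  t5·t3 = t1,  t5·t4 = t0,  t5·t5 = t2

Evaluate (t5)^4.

t2

t5^1 = t5
t5^2 = t5·t5 = t2
t5^3 = t2·t5 = t5
t5^4 = t5·t5 = t2
(Structurally, Γ here is isomorphic to the symmetric group S_3.)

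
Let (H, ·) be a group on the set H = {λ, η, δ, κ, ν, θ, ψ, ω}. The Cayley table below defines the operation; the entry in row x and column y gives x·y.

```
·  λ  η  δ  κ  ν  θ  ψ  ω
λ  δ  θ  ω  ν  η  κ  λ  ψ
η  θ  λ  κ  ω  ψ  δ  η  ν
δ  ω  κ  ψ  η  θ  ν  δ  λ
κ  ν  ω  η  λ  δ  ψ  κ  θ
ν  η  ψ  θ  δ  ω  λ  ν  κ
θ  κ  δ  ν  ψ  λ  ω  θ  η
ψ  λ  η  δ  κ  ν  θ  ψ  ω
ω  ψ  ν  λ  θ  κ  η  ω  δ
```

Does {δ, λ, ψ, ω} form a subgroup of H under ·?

Yes

{δ, λ, ψ, ω} contains the identity ψ.
Checking products: every product of two elements of {δ, λ, ψ, ω} (read from the table) lies in {δ, λ, ψ, ω}, so the set is closed.
In a finite group, a nonempty closed subset is a subgroup. So {δ, λ, ψ, ω} ≤ H.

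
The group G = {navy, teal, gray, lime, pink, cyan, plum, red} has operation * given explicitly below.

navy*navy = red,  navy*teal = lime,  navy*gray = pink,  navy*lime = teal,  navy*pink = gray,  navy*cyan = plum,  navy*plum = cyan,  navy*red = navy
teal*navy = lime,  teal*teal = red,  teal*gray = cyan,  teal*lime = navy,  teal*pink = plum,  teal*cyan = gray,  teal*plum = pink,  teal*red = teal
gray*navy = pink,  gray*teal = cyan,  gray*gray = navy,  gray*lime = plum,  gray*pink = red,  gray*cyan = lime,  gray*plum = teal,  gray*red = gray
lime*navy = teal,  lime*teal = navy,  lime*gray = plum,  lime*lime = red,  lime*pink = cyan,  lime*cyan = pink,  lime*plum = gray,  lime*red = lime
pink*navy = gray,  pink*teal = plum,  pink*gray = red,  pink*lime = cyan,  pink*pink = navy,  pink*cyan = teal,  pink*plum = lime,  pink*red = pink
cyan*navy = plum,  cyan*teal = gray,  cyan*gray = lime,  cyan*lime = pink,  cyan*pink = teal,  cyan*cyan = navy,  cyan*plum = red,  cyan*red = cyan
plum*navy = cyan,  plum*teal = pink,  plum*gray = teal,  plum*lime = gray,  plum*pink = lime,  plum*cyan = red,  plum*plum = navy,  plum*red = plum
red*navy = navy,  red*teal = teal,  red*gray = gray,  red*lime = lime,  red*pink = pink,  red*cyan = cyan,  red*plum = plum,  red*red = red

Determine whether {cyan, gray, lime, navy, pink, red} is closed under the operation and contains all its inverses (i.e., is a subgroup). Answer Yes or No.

No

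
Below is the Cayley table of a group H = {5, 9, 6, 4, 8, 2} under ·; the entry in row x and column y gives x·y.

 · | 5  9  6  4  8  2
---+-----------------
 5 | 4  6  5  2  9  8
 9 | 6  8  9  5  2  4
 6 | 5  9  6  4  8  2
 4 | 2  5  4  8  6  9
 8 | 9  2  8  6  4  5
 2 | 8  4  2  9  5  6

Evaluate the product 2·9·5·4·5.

2·9 = 4
4·5 = 2
2·4 = 9
9·5 = 6
(Structurally, H here is isomorphic to the cyclic group Z_6.)

6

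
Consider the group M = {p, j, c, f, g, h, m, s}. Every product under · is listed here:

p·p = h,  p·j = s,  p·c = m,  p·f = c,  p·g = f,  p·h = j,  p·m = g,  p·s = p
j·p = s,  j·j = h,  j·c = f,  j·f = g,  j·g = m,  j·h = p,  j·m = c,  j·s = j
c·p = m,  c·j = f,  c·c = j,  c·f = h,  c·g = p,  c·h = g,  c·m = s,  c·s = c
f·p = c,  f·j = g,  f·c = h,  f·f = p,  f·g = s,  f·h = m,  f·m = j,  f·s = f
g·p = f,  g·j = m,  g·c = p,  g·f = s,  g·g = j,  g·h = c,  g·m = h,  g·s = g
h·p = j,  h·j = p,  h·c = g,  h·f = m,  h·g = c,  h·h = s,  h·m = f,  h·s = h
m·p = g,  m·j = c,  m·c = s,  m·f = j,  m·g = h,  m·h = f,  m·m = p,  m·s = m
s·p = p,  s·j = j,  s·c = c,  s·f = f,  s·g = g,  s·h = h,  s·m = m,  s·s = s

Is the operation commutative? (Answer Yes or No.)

Check whether the table is symmetric across its main diagonal.
Every entry (row x, col y) equals the entry (row y, col x), so M is abelian.
(In fact M ≅ the cyclic group Z_8.)

Yes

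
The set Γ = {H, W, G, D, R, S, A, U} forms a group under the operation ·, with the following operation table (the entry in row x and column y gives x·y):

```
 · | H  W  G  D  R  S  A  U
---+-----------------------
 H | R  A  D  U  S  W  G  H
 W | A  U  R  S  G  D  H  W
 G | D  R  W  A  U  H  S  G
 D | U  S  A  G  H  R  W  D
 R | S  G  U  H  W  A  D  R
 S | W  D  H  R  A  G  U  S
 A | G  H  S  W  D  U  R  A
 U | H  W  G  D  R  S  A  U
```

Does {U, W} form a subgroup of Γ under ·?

{U, W} contains the identity U.
Checking products: every product of two elements of {U, W} (read from the table) lies in {U, W}, so the set is closed.
In a finite group, a nonempty closed subset is a subgroup. So {U, W} ≤ Γ.

Yes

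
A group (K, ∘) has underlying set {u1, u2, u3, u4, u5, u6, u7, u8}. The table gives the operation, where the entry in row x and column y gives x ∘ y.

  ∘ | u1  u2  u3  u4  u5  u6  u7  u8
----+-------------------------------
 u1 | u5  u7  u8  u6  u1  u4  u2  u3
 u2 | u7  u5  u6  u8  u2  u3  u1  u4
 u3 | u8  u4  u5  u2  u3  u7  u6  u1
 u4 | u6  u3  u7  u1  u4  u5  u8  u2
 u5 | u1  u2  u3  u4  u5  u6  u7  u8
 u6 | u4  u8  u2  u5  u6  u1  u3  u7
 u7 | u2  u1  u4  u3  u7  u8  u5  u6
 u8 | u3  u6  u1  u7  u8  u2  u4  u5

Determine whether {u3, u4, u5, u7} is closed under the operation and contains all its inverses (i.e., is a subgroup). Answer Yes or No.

u4 ∘ u4 = u1, which is not in {u3, u4, u5, u7}.
The subset is not closed under ∘, so it is not a subgroup.

No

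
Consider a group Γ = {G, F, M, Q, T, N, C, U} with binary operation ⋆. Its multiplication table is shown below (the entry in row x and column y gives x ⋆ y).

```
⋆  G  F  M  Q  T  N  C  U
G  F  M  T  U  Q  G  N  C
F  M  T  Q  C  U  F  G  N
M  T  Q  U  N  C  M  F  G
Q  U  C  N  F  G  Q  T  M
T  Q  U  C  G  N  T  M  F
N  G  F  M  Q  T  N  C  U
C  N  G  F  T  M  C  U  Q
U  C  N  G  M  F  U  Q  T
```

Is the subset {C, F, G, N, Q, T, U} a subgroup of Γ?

No

G ⋆ F = M, which is not in {C, F, G, N, Q, T, U}.
The subset is not closed under ⋆, so it is not a subgroup.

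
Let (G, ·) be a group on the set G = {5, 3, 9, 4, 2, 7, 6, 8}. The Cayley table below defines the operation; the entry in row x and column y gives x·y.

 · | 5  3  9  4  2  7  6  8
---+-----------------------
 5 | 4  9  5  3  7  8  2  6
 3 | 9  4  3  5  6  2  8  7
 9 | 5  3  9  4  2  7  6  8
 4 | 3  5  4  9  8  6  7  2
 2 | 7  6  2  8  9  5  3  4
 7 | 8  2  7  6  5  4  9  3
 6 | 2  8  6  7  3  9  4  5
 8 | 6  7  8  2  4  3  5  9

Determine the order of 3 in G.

The identity element is 9 (its row matches the header).
3^1 = 3
3^2 = 3·3 = 4
3^3 = 4·3 = 5
3^4 = 5·3 = 9
The first power of 3 equal to the identity is 3^4, so ord(3) = 4.
(Structurally, G here is isomorphic to Z_2 x Z_4.)

4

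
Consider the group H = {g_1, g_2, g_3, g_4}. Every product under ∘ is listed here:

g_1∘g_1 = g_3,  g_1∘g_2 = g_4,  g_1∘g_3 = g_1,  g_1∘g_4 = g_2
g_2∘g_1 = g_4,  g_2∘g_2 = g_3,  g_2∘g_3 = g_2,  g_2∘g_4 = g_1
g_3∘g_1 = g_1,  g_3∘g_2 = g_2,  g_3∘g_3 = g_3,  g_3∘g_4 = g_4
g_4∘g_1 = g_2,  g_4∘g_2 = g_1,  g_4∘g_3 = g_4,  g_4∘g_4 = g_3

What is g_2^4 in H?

g_3

g_2^1 = g_2
g_2^2 = g_2 ∘ g_2 = g_3
g_2^3 = g_3 ∘ g_2 = g_2
g_2^4 = g_2 ∘ g_2 = g_3
(Structurally, H here is isomorphic to the Klein four-group V_4.)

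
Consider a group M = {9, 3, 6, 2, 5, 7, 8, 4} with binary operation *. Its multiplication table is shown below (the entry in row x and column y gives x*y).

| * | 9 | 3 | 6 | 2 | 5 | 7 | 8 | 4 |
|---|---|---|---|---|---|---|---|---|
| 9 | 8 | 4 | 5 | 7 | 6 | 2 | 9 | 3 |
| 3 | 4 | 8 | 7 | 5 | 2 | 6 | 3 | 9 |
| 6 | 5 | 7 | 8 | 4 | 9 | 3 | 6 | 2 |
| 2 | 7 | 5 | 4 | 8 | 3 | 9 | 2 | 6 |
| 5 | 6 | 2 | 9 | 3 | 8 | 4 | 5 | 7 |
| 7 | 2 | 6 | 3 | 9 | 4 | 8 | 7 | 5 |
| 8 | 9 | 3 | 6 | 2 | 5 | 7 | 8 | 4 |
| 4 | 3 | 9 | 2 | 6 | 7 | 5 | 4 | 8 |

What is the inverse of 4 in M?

4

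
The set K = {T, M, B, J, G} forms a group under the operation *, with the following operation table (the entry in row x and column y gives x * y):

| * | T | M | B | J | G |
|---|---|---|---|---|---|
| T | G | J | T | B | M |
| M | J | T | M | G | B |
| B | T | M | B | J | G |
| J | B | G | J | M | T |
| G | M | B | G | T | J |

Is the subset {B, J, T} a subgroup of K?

J * J = M, which is not in {B, J, T}.
The subset is not closed under *, so it is not a subgroup.

No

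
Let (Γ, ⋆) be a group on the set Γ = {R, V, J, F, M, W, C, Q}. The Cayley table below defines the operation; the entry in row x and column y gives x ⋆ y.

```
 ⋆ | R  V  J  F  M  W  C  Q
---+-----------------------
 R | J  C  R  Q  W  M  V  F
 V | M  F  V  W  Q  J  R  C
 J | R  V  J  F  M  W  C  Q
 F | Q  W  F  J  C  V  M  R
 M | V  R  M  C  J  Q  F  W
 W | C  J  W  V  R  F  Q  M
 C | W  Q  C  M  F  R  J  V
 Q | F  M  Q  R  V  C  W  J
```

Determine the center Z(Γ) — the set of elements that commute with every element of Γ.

{F, J}

An element z is central iff its row equals its column in the table.
For W: W ⋆ R = C ≠ M = R ⋆ W, so W ∉ Z.
Checking each element this way leaves Z(Γ) = {F, J}.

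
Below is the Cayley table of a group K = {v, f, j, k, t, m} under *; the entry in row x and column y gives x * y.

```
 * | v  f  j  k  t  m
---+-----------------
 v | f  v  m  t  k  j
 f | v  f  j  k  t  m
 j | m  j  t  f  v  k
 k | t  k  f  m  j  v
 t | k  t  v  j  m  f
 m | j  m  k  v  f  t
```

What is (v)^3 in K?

v

v^1 = v
v^2 = v * v = f
v^3 = f * v = v
(Structurally, K here is isomorphic to the cyclic group Z_6.)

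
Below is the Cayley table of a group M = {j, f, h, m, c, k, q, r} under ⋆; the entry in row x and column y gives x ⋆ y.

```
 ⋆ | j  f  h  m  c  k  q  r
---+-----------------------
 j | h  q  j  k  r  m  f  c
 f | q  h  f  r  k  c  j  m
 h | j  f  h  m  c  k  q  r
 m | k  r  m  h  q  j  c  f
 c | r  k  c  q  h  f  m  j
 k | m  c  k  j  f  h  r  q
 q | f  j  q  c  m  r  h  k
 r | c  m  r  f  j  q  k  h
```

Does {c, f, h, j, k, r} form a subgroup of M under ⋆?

No

j ⋆ k = m, which is not in {c, f, h, j, k, r}.
The subset is not closed under ⋆, so it is not a subgroup.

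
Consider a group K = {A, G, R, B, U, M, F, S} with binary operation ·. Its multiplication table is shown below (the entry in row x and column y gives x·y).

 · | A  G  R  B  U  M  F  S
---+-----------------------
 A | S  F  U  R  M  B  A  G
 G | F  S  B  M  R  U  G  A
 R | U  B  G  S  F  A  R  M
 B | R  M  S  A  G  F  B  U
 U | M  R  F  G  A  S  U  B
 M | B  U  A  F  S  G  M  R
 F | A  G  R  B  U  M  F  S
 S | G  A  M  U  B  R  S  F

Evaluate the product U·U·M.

B

U·U = A
A·M = B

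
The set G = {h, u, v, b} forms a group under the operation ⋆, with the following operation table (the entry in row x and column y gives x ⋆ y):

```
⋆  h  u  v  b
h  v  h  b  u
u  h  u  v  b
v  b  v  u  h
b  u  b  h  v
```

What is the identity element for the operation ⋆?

The identity e satisfies e ⋆ x = x for all x, so its row in the table reproduces the column headers.
Row u reads: h, u, v, b — exactly the header order. So u is the identity.
(Structurally, G here is isomorphic to the cyclic group Z_4.)

u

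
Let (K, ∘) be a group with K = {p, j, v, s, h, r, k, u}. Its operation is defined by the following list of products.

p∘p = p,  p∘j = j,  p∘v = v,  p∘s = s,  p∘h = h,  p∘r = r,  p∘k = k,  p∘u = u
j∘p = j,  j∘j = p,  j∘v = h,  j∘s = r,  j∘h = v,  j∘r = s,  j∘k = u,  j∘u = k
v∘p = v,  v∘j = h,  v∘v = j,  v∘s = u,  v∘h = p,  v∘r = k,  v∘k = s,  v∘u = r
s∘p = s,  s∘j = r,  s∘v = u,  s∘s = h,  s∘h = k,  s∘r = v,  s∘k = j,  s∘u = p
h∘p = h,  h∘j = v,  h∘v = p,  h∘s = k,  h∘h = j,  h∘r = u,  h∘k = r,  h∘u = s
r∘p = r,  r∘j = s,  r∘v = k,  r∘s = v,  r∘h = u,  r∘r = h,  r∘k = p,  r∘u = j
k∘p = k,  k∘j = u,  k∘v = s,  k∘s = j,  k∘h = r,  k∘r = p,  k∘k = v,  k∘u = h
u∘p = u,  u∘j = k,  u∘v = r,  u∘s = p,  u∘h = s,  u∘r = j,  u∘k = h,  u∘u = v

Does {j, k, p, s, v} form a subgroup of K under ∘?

s ∘ s = h, which is not in {j, k, p, s, v}.
The subset is not closed under ∘, so it is not a subgroup.
(Structurally, K here is isomorphic to the cyclic group Z_8.)

No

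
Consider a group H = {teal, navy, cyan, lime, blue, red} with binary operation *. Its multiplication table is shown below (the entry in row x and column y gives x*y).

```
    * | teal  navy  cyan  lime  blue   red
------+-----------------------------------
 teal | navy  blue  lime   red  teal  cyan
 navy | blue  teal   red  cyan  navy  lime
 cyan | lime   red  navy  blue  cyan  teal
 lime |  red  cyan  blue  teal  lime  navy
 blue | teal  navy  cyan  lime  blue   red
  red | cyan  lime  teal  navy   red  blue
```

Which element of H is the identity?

blue

The identity e satisfies e*x = x for all x, so its row in the table reproduces the column headers.
Row blue reads: teal, navy, cyan, lime, blue, red — exactly the header order. So blue is the identity.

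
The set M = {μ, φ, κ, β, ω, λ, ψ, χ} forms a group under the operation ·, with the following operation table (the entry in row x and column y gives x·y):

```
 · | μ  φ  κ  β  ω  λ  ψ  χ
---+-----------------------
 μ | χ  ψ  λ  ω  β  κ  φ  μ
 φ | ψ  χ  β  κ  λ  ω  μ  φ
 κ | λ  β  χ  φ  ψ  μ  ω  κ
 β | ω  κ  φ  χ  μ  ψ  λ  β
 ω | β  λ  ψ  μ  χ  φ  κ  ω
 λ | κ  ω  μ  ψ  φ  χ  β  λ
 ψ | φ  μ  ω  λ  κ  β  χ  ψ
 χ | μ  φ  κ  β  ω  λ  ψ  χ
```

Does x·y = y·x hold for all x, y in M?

Yes

Check whether the table is symmetric across its main diagonal.
Every entry (row x, col y) equals the entry (row y, col x), so M is abelian.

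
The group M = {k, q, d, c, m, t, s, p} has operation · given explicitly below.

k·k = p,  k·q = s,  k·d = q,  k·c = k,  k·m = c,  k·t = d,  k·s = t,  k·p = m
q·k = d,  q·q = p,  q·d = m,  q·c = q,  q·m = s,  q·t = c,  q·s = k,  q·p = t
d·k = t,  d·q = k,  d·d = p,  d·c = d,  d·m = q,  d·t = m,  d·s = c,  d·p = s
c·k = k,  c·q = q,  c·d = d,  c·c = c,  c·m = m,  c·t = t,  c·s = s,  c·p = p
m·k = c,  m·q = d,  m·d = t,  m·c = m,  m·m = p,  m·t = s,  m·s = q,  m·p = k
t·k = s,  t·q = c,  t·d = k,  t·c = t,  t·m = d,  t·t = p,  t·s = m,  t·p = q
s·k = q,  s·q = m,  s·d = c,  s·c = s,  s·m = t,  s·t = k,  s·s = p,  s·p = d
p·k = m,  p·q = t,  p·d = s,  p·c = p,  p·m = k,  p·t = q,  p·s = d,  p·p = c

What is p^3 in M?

p

p^1 = p
p^2 = p·p = c
p^3 = c·p = p
(Structurally, M here is isomorphic to the quaternion group Q_8.)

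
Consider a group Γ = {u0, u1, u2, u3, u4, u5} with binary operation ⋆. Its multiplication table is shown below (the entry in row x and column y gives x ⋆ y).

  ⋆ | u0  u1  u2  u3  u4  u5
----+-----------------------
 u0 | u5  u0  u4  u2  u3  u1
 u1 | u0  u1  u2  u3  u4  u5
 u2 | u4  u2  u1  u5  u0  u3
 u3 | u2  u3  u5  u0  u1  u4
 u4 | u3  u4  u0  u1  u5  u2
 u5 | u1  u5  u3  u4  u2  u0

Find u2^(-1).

u2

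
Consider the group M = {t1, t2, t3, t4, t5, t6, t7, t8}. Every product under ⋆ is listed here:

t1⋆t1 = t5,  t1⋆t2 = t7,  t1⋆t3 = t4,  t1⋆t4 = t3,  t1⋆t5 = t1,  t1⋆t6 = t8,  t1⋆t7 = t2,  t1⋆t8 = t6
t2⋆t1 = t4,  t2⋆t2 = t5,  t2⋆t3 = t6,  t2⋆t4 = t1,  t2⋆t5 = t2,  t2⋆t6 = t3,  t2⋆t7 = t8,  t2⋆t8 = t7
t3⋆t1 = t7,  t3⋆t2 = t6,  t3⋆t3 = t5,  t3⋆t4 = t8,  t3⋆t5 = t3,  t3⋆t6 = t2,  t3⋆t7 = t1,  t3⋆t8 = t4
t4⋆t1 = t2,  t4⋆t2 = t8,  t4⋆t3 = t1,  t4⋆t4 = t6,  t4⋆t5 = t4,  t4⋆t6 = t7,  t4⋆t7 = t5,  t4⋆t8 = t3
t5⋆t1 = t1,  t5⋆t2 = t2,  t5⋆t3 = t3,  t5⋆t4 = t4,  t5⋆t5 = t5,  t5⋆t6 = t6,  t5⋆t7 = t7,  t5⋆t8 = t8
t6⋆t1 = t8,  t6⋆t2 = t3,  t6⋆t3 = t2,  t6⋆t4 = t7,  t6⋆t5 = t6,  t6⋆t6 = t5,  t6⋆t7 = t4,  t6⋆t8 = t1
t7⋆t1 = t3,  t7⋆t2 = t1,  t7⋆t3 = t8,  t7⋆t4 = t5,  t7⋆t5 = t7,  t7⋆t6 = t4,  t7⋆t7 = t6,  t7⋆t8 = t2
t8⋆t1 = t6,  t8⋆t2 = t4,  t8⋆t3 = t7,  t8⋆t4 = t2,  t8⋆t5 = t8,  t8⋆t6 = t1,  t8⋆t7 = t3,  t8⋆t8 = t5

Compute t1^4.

t5

t1^1 = t1
t1^2 = t1 ⋆ t1 = t5
t1^3 = t5 ⋆ t1 = t1
t1^4 = t1 ⋆ t1 = t5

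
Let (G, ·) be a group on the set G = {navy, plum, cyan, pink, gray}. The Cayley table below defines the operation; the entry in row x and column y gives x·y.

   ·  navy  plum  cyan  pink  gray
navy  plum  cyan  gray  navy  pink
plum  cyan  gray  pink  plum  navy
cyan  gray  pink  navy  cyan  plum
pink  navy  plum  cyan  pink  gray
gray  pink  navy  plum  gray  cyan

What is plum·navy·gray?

plum

plum·navy = cyan
cyan·gray = plum
(Structurally, G here is isomorphic to the cyclic group Z_5.)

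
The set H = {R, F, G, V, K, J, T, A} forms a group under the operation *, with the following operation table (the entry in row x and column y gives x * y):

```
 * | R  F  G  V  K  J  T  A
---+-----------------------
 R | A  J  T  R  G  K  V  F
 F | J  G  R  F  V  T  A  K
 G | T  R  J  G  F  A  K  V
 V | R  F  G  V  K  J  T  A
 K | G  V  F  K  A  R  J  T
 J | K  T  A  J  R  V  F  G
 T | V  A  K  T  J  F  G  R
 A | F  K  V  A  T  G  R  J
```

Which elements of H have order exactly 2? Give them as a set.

Identity is V. Compute the order of each non-identity element by repeated multiplication:
  R: R → A → F → J → K → G → T → V  (order 8)
  F: F → G → R → J → T → A → K → V  (order 8)
  G: G → J → A → V  (order 4)
  K: K → A → T → J → R → G → F → V  (order 8)
  J: J → V  (order 2)
  T: T → G → K → J → F → A → R → V  (order 8)
  A: A → J → G → V  (order 4)
Elements of order 2: {J}.

{J}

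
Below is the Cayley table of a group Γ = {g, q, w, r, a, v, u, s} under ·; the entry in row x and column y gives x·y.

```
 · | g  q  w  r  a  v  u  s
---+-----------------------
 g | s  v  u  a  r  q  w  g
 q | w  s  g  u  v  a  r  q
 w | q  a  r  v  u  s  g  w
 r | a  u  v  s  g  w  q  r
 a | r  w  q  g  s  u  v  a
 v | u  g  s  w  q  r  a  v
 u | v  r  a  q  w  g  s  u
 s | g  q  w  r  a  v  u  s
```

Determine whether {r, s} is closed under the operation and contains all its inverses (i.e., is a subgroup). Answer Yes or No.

Yes

{r, s} contains the identity s.
Checking products: every product of two elements of {r, s} (read from the table) lies in {r, s}, so the set is closed.
In a finite group, a nonempty closed subset is a subgroup. So {r, s} ≤ Γ.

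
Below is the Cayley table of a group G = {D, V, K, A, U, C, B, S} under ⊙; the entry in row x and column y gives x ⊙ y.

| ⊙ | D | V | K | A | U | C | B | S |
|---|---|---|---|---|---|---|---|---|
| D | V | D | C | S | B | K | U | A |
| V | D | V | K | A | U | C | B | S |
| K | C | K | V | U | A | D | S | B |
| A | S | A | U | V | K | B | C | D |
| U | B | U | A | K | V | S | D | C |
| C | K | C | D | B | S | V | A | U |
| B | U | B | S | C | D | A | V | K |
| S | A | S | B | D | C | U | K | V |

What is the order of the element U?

The identity element is V (its row matches the header).
U^1 = U
U^2 = U ⊙ U = V
The first power of U equal to the identity is U^2, so ord(U) = 2.
(Structurally, G here is isomorphic to the elementary abelian group (Z_2)^3.)

2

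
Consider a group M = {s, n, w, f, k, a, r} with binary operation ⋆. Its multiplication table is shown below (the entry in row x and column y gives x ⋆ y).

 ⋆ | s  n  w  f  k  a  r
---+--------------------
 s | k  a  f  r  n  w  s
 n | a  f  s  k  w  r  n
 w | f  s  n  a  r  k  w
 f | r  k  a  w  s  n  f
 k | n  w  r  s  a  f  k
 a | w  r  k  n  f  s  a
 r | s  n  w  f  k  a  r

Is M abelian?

Yes

Check whether the table is symmetric across its main diagonal.
Every entry (row x, col y) equals the entry (row y, col x), so M is abelian.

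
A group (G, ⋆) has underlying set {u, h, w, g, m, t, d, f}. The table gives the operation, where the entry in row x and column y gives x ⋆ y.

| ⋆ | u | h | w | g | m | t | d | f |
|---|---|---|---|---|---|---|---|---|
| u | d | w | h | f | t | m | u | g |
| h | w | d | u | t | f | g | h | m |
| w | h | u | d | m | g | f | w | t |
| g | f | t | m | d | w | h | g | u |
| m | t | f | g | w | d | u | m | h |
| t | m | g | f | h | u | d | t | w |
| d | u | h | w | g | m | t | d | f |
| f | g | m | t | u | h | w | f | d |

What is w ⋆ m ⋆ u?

w ⋆ m = g
g ⋆ u = f
(Structurally, G here is isomorphic to the elementary abelian group (Z_2)^3.)

f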